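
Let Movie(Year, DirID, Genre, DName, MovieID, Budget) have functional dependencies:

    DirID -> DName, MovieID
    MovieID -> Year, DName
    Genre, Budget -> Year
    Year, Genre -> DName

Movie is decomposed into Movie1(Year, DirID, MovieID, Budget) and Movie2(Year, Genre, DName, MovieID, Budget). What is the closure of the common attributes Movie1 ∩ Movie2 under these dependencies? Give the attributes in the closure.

Year, DName, MovieID, Budget

Movie1 ∩ Movie2 = {Year, MovieID, Budget}.
MovieID → Year, DName applies, adding DName
Closure: {Year, DName, MovieID, Budget}.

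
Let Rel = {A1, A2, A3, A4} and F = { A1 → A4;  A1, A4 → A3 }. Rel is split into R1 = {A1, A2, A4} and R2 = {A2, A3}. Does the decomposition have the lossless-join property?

Common attributes: R1 ∩ R2 = {A2}.
No dependency enlarges {A2}, so (A2)⁺ = {A2}.
The closure contains neither all of R1 = {A1, A2, A4} nor all of R2 = {A2, A3}, so the common attributes are not a superkey of either fragment. The join is lossy.

No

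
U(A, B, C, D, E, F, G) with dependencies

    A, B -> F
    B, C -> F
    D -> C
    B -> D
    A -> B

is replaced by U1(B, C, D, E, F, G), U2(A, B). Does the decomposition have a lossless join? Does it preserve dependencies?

lossy but dependency-preserving

Lossless test: (B)⁺ = {B, C, D, F}, which is a superkey of neither fragment — lossy.
Dependency preservation: A, B → F is not contained in any single fragment, but the restricted closure of its left-hand side across the fragments still reaches the right-hand side; the remaining FDs each lie inside some fragment. All dependencies are preserved.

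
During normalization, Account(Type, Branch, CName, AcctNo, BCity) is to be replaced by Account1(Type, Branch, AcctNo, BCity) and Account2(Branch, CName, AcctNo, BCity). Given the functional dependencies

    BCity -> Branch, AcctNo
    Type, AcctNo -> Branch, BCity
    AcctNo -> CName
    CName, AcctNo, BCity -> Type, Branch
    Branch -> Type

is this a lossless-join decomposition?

Common attributes: Account1 ∩ Account2 = {Branch, AcctNo, BCity}.
Closure of {Branch, AcctNo, BCity}: AcctNo → CName applies, adding CName; CName, AcctNo, BCity → Type, Branch applies, adding Type. So (Branch, AcctNo, BCity)⁺ = {Type, Branch, CName, AcctNo, BCity}.
This closure contains every attribute of Account1, so Account1 ∩ Account2 → Account1. The join is lossless.

Yes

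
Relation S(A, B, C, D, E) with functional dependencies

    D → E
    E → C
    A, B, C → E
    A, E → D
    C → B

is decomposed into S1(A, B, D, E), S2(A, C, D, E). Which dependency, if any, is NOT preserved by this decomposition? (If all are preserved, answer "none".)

Check C → B: no single fragment contains all of {B, C}, and the restricted closure of {C} across the fragments never reaches {B}.
D → E is preserved.
E → C is preserved.
A, B, C → E is preserved.
A, E → D is preserved.

C → B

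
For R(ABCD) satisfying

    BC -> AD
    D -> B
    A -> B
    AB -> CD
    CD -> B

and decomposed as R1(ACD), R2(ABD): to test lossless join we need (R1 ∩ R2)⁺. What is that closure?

R1 ∩ R2 = {AD}.
D → B applies, adding B
AB → CD applies, adding C
Closure: {ABCD}.

ABCD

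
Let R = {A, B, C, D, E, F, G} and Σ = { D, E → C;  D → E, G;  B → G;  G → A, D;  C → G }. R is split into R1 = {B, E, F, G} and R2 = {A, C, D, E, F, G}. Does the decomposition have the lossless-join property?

Yes

Common attributes: R1 ∩ R2 = {E, F, G}.
Closure of {E, F, G}: G → A, D applies, adding A, D; D, E → C applies, adding C. So (E, F, G)⁺ = {A, C, D, E, F, G}.
This closure contains every attribute of R2, so R1 ∩ R2 → R2. The join is lossless.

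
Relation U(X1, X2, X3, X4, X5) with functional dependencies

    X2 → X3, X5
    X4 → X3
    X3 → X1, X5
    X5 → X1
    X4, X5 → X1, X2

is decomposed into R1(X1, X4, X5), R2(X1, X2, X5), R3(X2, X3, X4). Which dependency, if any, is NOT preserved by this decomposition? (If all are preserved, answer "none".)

Check X3 → X1, X5: no single fragment contains all of {X1, X3, X5}, and the restricted closure of {X3} across the fragments never reaches {X1, X5}.
X2 → X3, X5 is preserved.
X4 → X3 is preserved.
X5 → X1 is preserved.
X4, X5 → X1, X2 is preserved.

X3 → X1, X5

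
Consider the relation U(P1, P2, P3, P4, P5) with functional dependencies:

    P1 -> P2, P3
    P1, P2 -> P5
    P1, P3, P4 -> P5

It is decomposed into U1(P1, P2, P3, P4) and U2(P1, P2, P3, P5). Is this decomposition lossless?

Common attributes: U1 ∩ U2 = {P1, P2, P3}.
Closure of {P1, P2, P3}: P1, P2 → P5 applies, adding P5. So (P1, P2, P3)⁺ = {P1, P2, P3, P5}.
This closure contains every attribute of U2, so U1 ∩ U2 → U2. The join is lossless.

Yes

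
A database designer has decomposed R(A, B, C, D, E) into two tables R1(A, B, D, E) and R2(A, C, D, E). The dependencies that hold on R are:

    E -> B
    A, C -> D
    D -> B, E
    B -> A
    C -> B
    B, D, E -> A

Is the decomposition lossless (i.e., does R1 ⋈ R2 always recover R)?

Yes

Common attributes: R1 ∩ R2 = {A, D, E}.
Closure of {A, D, E}: E → B applies, adding B. So (A, D, E)⁺ = {A, B, D, E}.
This closure contains every attribute of R1, so R1 ∩ R2 → R1. The join is lossless.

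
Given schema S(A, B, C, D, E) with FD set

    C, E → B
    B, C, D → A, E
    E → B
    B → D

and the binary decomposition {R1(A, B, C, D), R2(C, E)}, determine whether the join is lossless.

No

Common attributes: R1 ∩ R2 = {C}.
No dependency enlarges {C}, so (C)⁺ = {C}.
The closure contains neither all of R1 = {A, B, C, D} nor all of R2 = {C, E}, so the common attributes are not a superkey of either fragment. The join is lossy.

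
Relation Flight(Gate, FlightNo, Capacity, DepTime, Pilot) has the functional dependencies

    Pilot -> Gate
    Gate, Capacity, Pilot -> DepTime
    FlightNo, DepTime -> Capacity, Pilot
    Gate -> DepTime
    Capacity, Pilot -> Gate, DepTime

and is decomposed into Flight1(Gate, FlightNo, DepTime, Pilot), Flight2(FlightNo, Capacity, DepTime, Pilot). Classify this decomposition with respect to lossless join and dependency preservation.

Lossless test: (FlightNo, DepTime, Pilot)⁺ = {Gate, FlightNo, Capacity, DepTime, Pilot}, which contains all of one fragment — lossless.
Dependency preservation: Gate, Capacity, Pilot → DepTime; Capacity, Pilot → Gate, DepTime are not contained in any single fragment, but the restricted closure of each left-hand side across the fragments still reaches the right-hand side; the remaining FDs each lie inside some fragment. All dependencies are preserved.

lossless and dependency-preserving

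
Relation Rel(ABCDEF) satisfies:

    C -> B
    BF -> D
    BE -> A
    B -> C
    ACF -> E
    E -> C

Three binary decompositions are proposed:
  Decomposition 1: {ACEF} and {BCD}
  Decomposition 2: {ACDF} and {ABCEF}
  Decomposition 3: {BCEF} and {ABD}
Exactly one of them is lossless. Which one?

Decomposition 1: common = {C}, closure = {BC} → lossy.
Decomposition 2: common = {ACF}, closure = {ABCDEF} → lossless.
Decomposition 3: common = {B}, closure = {BC} → lossy.

Decomposition 2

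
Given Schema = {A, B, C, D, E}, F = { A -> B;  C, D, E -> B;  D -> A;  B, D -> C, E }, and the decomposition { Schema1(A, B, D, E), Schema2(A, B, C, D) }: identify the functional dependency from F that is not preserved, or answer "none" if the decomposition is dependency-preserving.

none

A → B lies within Schema1.
C, D, E → B: restricted closure across fragments reaches B.
D → A lies within Schema1.
B, D → C, E: restricted closure across fragments reaches C, E.
Every dependency is enforceable on the fragments, so the decomposition is dependency-preserving.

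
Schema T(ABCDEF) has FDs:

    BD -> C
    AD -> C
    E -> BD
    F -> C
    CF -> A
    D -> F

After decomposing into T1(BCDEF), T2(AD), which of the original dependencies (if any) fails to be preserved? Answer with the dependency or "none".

Check CF → A: no single fragment contains all of {ACF}, and the restricted closure of {CF} across the fragments never reaches {A}.
BD → C is preserved.
AD → C is preserved.
E → BD is preserved.
F → C is preserved.
D → F is preserved.

CF -> A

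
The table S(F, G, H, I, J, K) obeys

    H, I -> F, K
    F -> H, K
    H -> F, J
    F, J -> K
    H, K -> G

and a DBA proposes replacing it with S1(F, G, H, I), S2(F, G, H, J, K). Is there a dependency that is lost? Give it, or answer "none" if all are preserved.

H, I → F, K: restricted closure across fragments reaches F, K.
F → H, K lies within S2.
H → F, J lies within S2.
F, J → K lies within S2.
H, K → G lies within S2.
Every dependency is enforceable on the fragments, so the decomposition is dependency-preserving.

none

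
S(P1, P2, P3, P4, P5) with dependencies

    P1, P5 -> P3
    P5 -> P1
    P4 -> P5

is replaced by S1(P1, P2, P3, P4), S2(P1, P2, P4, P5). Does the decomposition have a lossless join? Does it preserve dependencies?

lossless but not dependency-preserving

Lossless test: (P1, P2, P4)⁺ = {P1, P2, P3, P4, P5}, which contains all of one fragment — lossless.
Dependency preservation: the restricted closure of {P1, P5} across the fragments never reaches {P3}, so P1, P5 → P3 cannot be enforced without a join — not preserved.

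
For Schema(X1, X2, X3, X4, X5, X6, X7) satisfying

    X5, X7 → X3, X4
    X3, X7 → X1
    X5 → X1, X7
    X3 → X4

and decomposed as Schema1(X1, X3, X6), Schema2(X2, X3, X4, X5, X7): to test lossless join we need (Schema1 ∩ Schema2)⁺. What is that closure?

Schema1 ∩ Schema2 = {X3}.
X3 → X4 applies, adding X4
Closure: {X3, X4}.

X3, X4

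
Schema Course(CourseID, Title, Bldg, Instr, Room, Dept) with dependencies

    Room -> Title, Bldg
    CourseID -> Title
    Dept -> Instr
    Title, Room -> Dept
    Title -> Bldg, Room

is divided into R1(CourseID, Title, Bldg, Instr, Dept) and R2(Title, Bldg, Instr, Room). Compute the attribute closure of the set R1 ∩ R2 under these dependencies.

Title, Bldg, Instr, Room, Dept

R1 ∩ R2 = {Title, Bldg, Instr}.
Title → Bldg, Room applies, adding Room
Title, Room → Dept applies, adding Dept
Closure: {Title, Bldg, Instr, Room, Dept}.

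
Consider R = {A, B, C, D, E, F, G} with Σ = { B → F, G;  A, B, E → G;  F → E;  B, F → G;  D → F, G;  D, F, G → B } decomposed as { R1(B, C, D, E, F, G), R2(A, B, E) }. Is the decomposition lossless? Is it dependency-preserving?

lossy but dependency-preserving

Lossless test: (B, E)⁺ = {B, E, F, G}, which is a superkey of neither fragment — lossy.
Dependency preservation: A, B, E → G is not contained in any single fragment, but the restricted closure of its left-hand side across the fragments still reaches the right-hand side; the remaining FDs each lie inside some fragment. All dependencies are preserved.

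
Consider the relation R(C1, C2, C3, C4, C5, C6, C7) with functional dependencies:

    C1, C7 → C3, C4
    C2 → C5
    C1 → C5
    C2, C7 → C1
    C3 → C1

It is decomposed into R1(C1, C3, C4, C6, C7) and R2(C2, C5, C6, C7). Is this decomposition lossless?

No

Common attributes: R1 ∩ R2 = {C6, C7}.
No dependency enlarges {C6, C7}, so (C6, C7)⁺ = {C6, C7}.
The closure contains neither all of R1 = {C1, C3, C4, C6, C7} nor all of R2 = {C2, C5, C6, C7}, so the common attributes are not a superkey of either fragment. The join is lossy.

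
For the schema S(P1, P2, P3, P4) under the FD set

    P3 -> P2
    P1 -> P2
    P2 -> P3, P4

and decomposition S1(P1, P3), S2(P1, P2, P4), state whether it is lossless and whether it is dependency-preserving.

lossless but not dependency-preserving

Lossless test: (P1)⁺ = {P1, P2, P3, P4}, which contains all of one fragment — lossless.
Dependency preservation: the restricted closure of {P3} across the fragments never reaches {P2}, so P3 → P2 cannot be enforced without a join — not preserved.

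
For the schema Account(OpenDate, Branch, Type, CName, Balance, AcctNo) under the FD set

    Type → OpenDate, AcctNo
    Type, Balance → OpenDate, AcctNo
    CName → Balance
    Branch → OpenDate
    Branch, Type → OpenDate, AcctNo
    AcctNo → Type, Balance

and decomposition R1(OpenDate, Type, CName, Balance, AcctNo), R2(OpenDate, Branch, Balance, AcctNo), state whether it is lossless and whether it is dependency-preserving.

lossy but dependency-preserving

Lossless test: (OpenDate, Balance, AcctNo)⁺ = {OpenDate, Type, Balance, AcctNo}, which is a superkey of neither fragment — lossy.
Dependency preservation: Branch, Type → OpenDate, AcctNo is not contained in any single fragment, but the restricted closure of its left-hand side across the fragments still reaches the right-hand side; the remaining FDs each lie inside some fragment. All dependencies are preserved.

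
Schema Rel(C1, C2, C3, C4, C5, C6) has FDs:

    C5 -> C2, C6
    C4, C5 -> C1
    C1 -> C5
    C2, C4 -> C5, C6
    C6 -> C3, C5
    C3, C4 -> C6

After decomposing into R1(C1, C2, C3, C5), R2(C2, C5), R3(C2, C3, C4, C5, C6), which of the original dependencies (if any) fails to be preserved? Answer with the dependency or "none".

C4, C5 -> C1

Check C4, C5 → C1: no single fragment contains all of {C1, C4, C5}, and the restricted closure of {C4, C5} across the fragments never reaches {C1}.
C5 → C2, C6 is preserved.
C1 → C5 is preserved.
C2, C4 → C5, C6 is preserved.
C6 → C3, C5 is preserved.
C3, C4 → C6 is preserved.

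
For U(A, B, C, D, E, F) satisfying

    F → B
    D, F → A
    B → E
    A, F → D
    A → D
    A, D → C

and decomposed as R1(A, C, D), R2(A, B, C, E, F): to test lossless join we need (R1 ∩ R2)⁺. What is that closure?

R1 ∩ R2 = {A, C}.
A → D applies, adding D
Closure: {A, C, D}.

A, C, D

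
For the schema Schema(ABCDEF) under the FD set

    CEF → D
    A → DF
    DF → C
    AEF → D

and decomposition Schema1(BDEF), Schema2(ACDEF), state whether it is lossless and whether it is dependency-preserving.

Lossless test: (DEF)⁺ = {CDEF}, which is a superkey of neither fragment — lossy.
Dependency preservation: every FD's attributes lie within a single fragment, so each can be enforced locally — preserved.

lossy but dependency-preserving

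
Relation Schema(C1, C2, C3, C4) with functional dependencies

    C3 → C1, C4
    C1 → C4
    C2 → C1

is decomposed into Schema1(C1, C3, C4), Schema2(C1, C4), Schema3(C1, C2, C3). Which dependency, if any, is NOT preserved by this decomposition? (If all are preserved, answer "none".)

C3 → C1, C4 lies within Schema1.
C1 → C4 lies within Schema1.
C2 → C1 lies within Schema3.
Every dependency is enforceable on the fragments, so the decomposition is dependency-preserving.

none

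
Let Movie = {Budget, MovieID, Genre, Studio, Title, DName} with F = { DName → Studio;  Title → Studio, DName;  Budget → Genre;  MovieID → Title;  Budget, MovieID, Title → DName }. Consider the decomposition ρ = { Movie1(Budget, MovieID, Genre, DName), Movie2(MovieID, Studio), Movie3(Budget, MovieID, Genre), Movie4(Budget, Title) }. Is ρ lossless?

No

Chase test. Columns are Budget, MovieID, Genre, Studio, Title, DName; row i has aⱼ where attribute j ∈ Moviei, else bᵢⱼ.
Initial tableau (one row per fragment):
  row 1: a1 a2 a3 b14 b15 a6
  row 2: b21 a2 b23 a4 b25 b26
  row 3: a1 a2 a3 b34 b35 b36
  row 4: a1 b42 b43 b44 a5 b46
Rows 1 and 4 agree on Budget; apply Budget→Genre and equate their Genre entries.
Rows 1 and 2 agree on MovieID; apply MovieID→Title and equate their Title entries.
Rows 1 and 3 agree on MovieID; apply MovieID→Title and equate their Title entries.
Rows 1 and 3 agree on Budget, MovieID, Title; apply Budget, MovieID, Title→DName and equate their DName entries.
Rows 1 and 3 agree on DName; apply DName→Studio and equate their Studio entries.
Rows 1 and 2 agree on Title; apply Title→Studio, DName and equate their Studio, DName entries.
No row becomes fully distinguished — the join is lossy.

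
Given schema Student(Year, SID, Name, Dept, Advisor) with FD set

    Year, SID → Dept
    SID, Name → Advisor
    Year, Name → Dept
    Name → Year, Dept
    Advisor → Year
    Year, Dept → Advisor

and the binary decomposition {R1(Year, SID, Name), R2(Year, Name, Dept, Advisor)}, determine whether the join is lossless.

Yes

Common attributes: R1 ∩ R2 = {Year, Name}.
Closure of {Year, Name}: Year, Name → Dept applies, adding Dept; Year, Dept → Advisor applies, adding Advisor. So (Year, Name)⁺ = {Year, Name, Dept, Advisor}.
This closure contains every attribute of R2, so R1 ∩ R2 → R2. The join is lossless.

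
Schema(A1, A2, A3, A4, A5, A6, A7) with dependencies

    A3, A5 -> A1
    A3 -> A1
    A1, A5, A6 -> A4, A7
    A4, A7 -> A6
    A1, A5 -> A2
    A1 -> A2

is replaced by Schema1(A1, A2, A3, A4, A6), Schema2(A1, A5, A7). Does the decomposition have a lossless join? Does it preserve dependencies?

lossy and not dependency-preserving

Lossless test: (A1)⁺ = {A1, A2}, which is a superkey of neither fragment — lossy.
Dependency preservation: the restricted closure of {A1, A5, A6} across the fragments never reaches {A4, A7}, so A1, A5, A6 → A4, A7 cannot be enforced without a join — not preserved.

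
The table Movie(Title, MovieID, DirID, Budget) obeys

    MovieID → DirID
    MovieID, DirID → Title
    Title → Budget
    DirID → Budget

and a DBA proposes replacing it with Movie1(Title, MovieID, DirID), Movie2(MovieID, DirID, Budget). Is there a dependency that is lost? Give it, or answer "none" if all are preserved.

Title → Budget

Check Title → Budget: no single fragment contains all of {Title, Budget}, and the restricted closure of {Title} across the fragments never reaches {Budget}.
MovieID → DirID is preserved.
MovieID, DirID → Title is preserved.
DirID → Budget is preserved.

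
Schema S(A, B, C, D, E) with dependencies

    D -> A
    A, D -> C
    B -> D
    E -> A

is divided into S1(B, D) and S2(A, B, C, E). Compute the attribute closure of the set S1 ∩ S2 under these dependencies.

S1 ∩ S2 = {B}.
B → D applies, adding D
D → A applies, adding A
A, D → C applies, adding C
Closure: {A, B, C, D}.

A, B, C, D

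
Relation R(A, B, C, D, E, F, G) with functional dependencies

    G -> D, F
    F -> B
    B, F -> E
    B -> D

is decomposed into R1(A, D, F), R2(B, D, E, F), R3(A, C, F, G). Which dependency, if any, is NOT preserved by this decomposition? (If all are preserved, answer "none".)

G → D, F: restricted closure across fragments reaches D, F.
F → B lies within R2.
B, F → E lies within R2.
B → D lies within R2.
Every dependency is enforceable on the fragments, so the decomposition is dependency-preserving.

none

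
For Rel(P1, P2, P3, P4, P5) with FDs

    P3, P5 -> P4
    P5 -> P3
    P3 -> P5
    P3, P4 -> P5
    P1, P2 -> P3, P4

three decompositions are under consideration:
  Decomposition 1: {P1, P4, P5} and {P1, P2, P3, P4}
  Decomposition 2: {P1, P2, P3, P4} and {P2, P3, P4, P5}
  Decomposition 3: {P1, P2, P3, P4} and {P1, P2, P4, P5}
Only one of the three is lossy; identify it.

Decomposition 1: common = {P1, P4}, closure = {P1, P4} → lossy.
Decomposition 2: common = {P2, P3, P4}, closure = {P2, P3, P4, P5} → lossless.
Decomposition 3: common = {P1, P2, P4}, closure = {P1, P2, P3, P4, P5} → lossless.

Decomposition 1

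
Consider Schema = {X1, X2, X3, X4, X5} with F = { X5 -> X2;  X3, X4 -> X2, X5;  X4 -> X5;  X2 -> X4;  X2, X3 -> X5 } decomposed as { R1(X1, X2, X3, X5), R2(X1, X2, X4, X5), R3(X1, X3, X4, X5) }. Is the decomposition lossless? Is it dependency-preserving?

Lossless test (chase): Rows 1 and 3 agree on X5; apply X5→X2 and equate their X2 entries. Rows 1 and 2 agree on X2; apply X2→X4 and equate their X4 entries. Row 1 is now all distinguished symbols — the join is lossless.
Dependency preservation: X3, X4 → X2, X5 is not contained in any single fragment, but the restricted closure of its left-hand side across the fragments still reaches the right-hand side; the remaining FDs each lie inside some fragment. All dependencies are preserved.

lossless and dependency-preserving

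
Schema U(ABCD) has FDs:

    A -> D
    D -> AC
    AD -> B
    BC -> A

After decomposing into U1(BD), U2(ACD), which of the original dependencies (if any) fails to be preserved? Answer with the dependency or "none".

Check BC → A: no single fragment contains all of {ABC}, and the restricted closure of {BC} across the fragments never reaches {A}.
A → D is preserved.
D → AC is preserved.
AD → B is preserved.

BC -> A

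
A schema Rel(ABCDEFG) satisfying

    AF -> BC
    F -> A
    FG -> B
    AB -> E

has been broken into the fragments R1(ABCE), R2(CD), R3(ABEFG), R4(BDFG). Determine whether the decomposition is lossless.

Chase test. Columns are ABCDEFG; row i has aⱼ where attribute j ∈ Ri, else bᵢⱼ.
Initial tableau (one row per fragment):
  row 1: a1 a2 a3 b14 a5 b16 b17
  row 2: b21 b22 a3 a4 b25 b26 b27
  row 3: a1 a2 b33 b34 a5 a6 a7
  row 4: b41 a2 b43 a4 b45 a6 a7
Rows 3 and 4 agree on F; apply F→A and equate their A entries.
Rows 1 and 4 agree on AB; apply AB→E and equate their E entries.
Rows 3 and 4 agree on AF; apply AF→BC and equate their BC entries.
No row becomes fully distinguished — the join is lossy.

No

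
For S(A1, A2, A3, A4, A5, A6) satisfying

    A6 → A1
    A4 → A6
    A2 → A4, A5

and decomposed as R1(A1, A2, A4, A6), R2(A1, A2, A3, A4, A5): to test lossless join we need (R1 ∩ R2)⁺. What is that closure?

R1 ∩ R2 = {A1, A2, A4}.
A4 → A6 applies, adding A6
A2 → A4, A5 applies, adding A5
Closure: {A1, A2, A4, A5, A6}.

A1, A2, A4, A5, A6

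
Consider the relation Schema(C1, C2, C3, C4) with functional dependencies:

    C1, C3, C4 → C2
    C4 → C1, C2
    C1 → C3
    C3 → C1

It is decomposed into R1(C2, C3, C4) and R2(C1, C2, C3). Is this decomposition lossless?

Yes

Common attributes: R1 ∩ R2 = {C2, C3}.
Closure of {C2, C3}: C3 → C1 applies, adding C1. So (C2, C3)⁺ = {C1, C2, C3}.
This closure contains every attribute of R2, so R1 ∩ R2 → R2. The join is lossless.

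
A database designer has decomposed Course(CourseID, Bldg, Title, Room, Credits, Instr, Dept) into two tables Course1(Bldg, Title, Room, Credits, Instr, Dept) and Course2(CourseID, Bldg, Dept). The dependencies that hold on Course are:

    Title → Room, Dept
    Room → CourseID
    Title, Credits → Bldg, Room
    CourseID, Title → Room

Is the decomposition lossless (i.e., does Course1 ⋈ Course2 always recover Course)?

Common attributes: Course1 ∩ Course2 = {Bldg, Dept}.
No dependency enlarges {Bldg, Dept}, so (Bldg, Dept)⁺ = {Bldg, Dept}.
The closure contains neither all of Course1 = {Bldg, Title, Room, Credits, Instr, Dept} nor all of Course2 = {CourseID, Bldg, Dept}, so the common attributes are not a superkey of either fragment. The join is lossy.

No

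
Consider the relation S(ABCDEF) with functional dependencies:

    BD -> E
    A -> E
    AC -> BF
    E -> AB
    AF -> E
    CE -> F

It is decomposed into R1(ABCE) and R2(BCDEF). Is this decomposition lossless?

Yes

Common attributes: R1 ∩ R2 = {BCE}.
Closure of {BCE}: E → AB applies, adding A; CE → F applies, adding F. So (BCE)⁺ = {ABCEF}.
This closure contains every attribute of R1, so R1 ∩ R2 → R1. The join is lossless.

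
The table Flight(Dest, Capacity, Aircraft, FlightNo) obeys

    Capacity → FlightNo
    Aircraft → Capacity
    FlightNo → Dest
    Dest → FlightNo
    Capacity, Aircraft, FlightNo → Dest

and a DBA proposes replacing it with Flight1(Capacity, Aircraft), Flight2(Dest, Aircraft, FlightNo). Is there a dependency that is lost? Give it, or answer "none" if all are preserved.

Capacity → FlightNo

Check Capacity → FlightNo: no single fragment contains all of {Capacity, FlightNo}, and the restricted closure of {Capacity} across the fragments never reaches {FlightNo}.
Aircraft → Capacity is preserved.
FlightNo → Dest is preserved.
Dest → FlightNo is preserved.
Capacity, Aircraft, FlightNo → Dest is preserved.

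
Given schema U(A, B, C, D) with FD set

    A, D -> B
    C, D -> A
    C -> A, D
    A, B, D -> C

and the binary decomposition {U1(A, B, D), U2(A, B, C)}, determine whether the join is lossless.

Common attributes: U1 ∩ U2 = {A, B}.
No dependency enlarges {A, B}, so (A, B)⁺ = {A, B}.
The closure contains neither all of U1 = {A, B, D} nor all of U2 = {A, B, C}, so the common attributes are not a superkey of either fragment. The join is lossy.

No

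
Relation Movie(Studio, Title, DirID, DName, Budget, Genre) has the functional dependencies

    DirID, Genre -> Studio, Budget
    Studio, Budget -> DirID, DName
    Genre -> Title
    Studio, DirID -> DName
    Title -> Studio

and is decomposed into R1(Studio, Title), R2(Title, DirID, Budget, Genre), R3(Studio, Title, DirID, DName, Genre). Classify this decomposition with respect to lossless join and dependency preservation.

Lossless test (chase): Rows 2 and 3 agree on DirID, Genre; apply DirID, Genre→Studio, Budget and equate their Studio, Budget entries. Rows 2 and 3 agree on Studio, Budget; apply Studio, Budget→DirID, DName and equate their DirID, DName entries. Row 2 is now all distinguished symbols — the join is lossless.
Dependency preservation: the restricted closure of {Studio, Budget} across the fragments never reaches {DirID, DName}, so Studio, Budget → DirID, DName cannot be enforced without a join — not preserved.

lossless but not dependency-preserving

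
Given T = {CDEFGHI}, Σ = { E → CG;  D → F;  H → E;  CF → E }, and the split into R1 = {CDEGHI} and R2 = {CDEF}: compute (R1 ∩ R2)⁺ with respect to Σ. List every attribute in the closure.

CDEFG

R1 ∩ R2 = {CDE}.
E → CG applies, adding G
D → F applies, adding F
Closure: {CDEFG}.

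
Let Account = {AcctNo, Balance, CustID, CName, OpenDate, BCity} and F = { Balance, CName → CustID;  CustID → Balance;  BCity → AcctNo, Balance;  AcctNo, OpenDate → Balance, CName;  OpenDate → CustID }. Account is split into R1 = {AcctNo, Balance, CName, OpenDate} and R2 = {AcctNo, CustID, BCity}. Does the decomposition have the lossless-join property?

No

Common attributes: R1 ∩ R2 = {AcctNo}.
No dependency enlarges {AcctNo}, so (AcctNo)⁺ = {AcctNo}.
The closure contains neither all of R1 = {AcctNo, Balance, CName, OpenDate} nor all of R2 = {AcctNo, CustID, BCity}, so the common attributes are not a superkey of either fragment. The join is lossy.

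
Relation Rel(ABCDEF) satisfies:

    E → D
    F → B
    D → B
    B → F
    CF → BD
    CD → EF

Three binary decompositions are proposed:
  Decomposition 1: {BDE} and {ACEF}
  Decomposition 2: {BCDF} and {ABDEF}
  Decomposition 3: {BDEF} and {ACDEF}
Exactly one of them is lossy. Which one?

Decomposition 2

Decomposition 1: common = {E}, closure = {BDEF} → lossless.
Decomposition 2: common = {BDF}, closure = {BDF} → lossy.
Decomposition 3: common = {DEF}, closure = {BDEF} → lossless.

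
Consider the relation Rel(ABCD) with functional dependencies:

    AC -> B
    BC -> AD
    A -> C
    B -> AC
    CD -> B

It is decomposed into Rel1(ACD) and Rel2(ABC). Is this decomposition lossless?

Common attributes: Rel1 ∩ Rel2 = {AC}.
Closure of {AC}: AC → B applies, adding B; BC → AD applies, adding D. So (AC)⁺ = {ABCD}.
This closure contains every attribute of Rel1, so Rel1 ∩ Rel2 → Rel1. The join is lossless.

Yes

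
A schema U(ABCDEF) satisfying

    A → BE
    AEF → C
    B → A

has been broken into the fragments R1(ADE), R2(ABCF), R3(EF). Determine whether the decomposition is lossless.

No

Chase test. Columns are ABCDEF; row i has aⱼ where attribute j ∈ Ri, else bᵢⱼ.
Initial tableau (one row per fragment):
  row 1: a1 b12 b13 a4 a5 b16
  row 2: a1 a2 a3 b24 b25 a6
  row 3: b31 b32 b33 b34 a5 a6
Rows 1 and 2 agree on A; apply A→BE and equate their BE entries.
No row becomes fully distinguished — the join is lossy.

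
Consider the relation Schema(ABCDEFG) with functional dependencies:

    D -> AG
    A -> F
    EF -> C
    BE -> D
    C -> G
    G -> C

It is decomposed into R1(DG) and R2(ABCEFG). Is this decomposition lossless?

Common attributes: R1 ∩ R2 = {G}.
Closure of {G}: G → C applies, adding C. So (G)⁺ = {CG}.
The closure contains neither all of R1 = {DG} nor all of R2 = {ABCEFG}, so the common attributes are not a superkey of either fragment. The join is lossy.

No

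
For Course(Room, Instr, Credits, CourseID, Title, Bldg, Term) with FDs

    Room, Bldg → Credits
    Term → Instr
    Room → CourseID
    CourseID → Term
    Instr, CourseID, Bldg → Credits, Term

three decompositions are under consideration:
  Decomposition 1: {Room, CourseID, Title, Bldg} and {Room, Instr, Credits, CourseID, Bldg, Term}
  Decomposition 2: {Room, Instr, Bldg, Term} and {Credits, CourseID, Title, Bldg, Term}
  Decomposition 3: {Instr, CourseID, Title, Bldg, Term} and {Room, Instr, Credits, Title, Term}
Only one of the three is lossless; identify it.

Decomposition 1

Decomposition 1: common = {Room, CourseID, Bldg}, closure = {Room, Instr, Credits, CourseID, Bldg, Term} → lossless.
Decomposition 2: common = {Bldg, Term}, closure = {Instr, Bldg, Term} → lossy.
Decomposition 3: common = {Instr, Title, Term}, closure = {Instr, Title, Term} → lossy.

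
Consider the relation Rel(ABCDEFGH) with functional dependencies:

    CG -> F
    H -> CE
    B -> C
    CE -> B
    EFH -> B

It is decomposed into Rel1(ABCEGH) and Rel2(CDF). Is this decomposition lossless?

No

Common attributes: Rel1 ∩ Rel2 = {C}.
No dependency enlarges {C}, so (C)⁺ = {C}.
The closure contains neither all of Rel1 = {ABCEGH} nor all of Rel2 = {CDF}, so the common attributes are not a superkey of either fragment. The join is lossy.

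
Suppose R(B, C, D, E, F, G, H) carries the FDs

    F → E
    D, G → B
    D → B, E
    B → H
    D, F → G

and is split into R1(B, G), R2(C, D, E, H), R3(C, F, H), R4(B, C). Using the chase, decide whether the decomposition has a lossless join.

Chase test. Columns are B, C, D, E, F, G, H; row i has aⱼ where attribute j ∈ Ri, else bᵢⱼ.
Initial tableau (one row per fragment):
  row 1: a1 b12 b13 b14 b15 a6 b17
  row 2: b21 a2 a3 a4 b25 b26 a7
  row 3: b31 a2 b33 b34 a5 b36 a7
  row 4: a1 a2 b43 b44 b45 b46 b47
Rows 1 and 4 agree on B; apply B→H and equate their H entries.
No row becomes fully distinguished — the join is lossy.

No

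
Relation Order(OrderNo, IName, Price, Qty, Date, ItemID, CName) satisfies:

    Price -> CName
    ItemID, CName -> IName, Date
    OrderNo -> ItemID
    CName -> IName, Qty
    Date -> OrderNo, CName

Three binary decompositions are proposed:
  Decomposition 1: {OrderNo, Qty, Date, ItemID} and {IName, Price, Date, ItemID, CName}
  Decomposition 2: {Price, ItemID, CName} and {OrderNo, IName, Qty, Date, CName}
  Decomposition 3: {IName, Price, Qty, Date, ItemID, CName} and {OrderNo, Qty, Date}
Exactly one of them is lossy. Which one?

Decomposition 1: common = {Date, ItemID}, closure = {OrderNo, IName, Qty, Date, ItemID, CName} → lossless.
Decomposition 2: common = {CName}, closure = {IName, Qty, CName} → lossy.
Decomposition 3: common = {Qty, Date}, closure = {OrderNo, IName, Qty, Date, ItemID, CName} → lossless.

Decomposition 2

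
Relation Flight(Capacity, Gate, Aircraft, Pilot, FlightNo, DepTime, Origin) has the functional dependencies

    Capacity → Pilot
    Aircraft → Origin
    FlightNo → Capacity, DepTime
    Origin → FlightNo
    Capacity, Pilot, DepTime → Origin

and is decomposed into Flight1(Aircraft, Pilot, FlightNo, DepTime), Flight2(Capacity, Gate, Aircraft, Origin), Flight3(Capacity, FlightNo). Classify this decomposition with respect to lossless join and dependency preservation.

Lossless test (chase): Rows 2 and 3 agree on Capacity; apply Capacity→Pilot and equate their Pilot entries. Rows 1 and 2 agree on Aircraft; apply Aircraft→Origin and equate their Origin entries. Rows 1 and 3 agree on FlightNo; apply FlightNo→Capacity, DepTime and equate their Capacity, DepTime entries. Rows 1 and 2 agree on Origin; apply Origin→FlightNo and equate their FlightNo entries. Rows 1 and 2 agree on Capacity; apply Capacity→Pilot and equate their Pilot entries. Rows 1 and 2 agree on FlightNo; apply FlightNo→Capacity, DepTime and equate their Capacity, DepTime entries. Rows 1 and 3 agree on Capacity, Pilot, DepTime; apply Capacity, Pilot, DepTime→Origin and equate their Origin entries. Row 2 is now all distinguished symbols — the join is lossless.
Dependency preservation: the restricted closure of {Capacity} across the fragments never reaches {Pilot}, so Capacity → Pilot cannot be enforced without a join — not preserved.

lossless but not dependency-preserving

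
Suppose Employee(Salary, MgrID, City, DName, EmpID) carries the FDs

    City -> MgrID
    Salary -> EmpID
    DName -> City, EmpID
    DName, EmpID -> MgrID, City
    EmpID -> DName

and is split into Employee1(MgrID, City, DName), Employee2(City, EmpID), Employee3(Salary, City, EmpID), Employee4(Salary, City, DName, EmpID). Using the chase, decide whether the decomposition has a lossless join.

Chase test. Columns are Salary, MgrID, City, DName, EmpID; row i has aⱼ where attribute j ∈ Employeei, else bᵢⱼ.
Initial tableau (one row per fragment):
  row 1: b11 a2 a3 a4 b15
  row 2: b21 b22 a3 b24 a5
  row 3: a1 b32 a3 b34 a5
  row 4: a1 b42 a3 a4 a5
Rows 1 and 2 agree on City; apply City→MgrID and equate their MgrID entries.
Rows 1 and 3 agree on City; apply City→MgrID and equate their MgrID entries.
Rows 1 and 4 agree on City; apply City→MgrID and equate their MgrID entries.
Rows 1 and 4 agree on DName; apply DName→City, EmpID and equate their City, EmpID entries.
Rows 1 and 2 agree on EmpID; apply EmpID→DName and equate their DName entries.
Rows 1 and 3 agree on EmpID; apply EmpID→DName and equate their DName entries.
Row 3 is now all distinguished symbols — the join is lossless.

Yes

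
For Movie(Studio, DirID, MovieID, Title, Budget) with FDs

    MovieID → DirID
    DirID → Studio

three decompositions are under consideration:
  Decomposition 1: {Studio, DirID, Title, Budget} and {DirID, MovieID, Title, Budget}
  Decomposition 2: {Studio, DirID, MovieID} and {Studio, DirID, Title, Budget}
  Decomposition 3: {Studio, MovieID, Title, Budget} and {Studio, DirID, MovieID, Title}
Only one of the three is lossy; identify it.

Decomposition 2

Decomposition 1: common = {DirID, Title, Budget}, closure = {Studio, DirID, Title, Budget} → lossless.
Decomposition 2: common = {Studio, DirID}, closure = {Studio, DirID} → lossy.
Decomposition 3: common = {Studio, MovieID, Title}, closure = {Studio, DirID, MovieID, Title} → lossless.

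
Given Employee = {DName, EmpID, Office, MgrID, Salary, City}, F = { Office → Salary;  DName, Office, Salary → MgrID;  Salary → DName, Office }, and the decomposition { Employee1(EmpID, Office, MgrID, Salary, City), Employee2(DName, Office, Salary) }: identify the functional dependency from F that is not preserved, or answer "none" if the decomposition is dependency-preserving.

Office → Salary lies within Employee1.
DName, Office, Salary → MgrID: restricted closure across fragments reaches MgrID.
Salary → DName, Office lies within Employee2.
Every dependency is enforceable on the fragments, so the decomposition is dependency-preserving.

none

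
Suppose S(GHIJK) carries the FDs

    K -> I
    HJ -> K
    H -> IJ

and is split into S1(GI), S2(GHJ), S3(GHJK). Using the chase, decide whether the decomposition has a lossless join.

Chase test. Columns are GHIJK; row i has aⱼ where attribute j ∈ Si, else bᵢⱼ.
Initial tableau (one row per fragment):
  row 1: a1 b12 a3 b14 b15
  row 2: a1 a2 b23 a4 b25
  row 3: a1 a2 b33 a4 a5
Rows 2 and 3 agree on HJ; apply HJ→K and equate their K entries.
Rows 2 and 3 agree on H; apply H→IJ and equate their IJ entries.
No row becomes fully distinguished — the join is lossy.

No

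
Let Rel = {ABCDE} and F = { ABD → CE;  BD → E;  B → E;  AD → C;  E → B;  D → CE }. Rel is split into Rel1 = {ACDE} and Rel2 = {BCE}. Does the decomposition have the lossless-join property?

Yes

Common attributes: Rel1 ∩ Rel2 = {CE}.
Closure of {CE}: E → B applies, adding B. So (CE)⁺ = {BCE}.
This closure contains every attribute of Rel2, so Rel1 ∩ Rel2 → Rel2. The join is lossless.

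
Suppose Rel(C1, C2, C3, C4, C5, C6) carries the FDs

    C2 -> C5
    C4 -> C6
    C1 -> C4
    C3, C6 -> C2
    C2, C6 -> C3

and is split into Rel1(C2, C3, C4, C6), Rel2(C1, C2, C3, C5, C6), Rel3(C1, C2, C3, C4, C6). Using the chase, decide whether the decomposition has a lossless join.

Chase test. Columns are C1, C2, C3, C4, C5, C6; row i has aⱼ where attribute j ∈ Reli, else bᵢⱼ.
Initial tableau (one row per fragment):
  row 1: b11 a2 a3 a4 b15 a6
  row 2: a1 a2 a3 b24 a5 a6
  row 3: a1 a2 a3 a4 b35 a6
Rows 1 and 2 agree on C2; apply C2→C5 and equate their C5 entries.
Rows 1 and 3 agree on C2; apply C2→C5 and equate their C5 entries.
Rows 2 and 3 agree on C1; apply C1→C4 and equate their C4 entries.
Row 2 is now all distinguished symbols — the join is lossless.

Yes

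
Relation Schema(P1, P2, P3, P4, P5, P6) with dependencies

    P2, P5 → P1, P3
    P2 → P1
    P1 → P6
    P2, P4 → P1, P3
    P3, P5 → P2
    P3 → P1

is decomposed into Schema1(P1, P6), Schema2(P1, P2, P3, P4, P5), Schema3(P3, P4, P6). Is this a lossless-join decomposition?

Yes

Chase test. Columns are P1, P2, P3, P4, P5, P6; row i has aⱼ where attribute j ∈ Schemai, else bᵢⱼ.
Initial tableau (one row per fragment):
  row 1: a1 b12 b13 b14 b15 a6
  row 2: a1 a2 a3 a4 a5 b26
  row 3: b31 b32 a3 a4 b35 a6
Rows 1 and 2 agree on P1; apply P1→P6 and equate their P6 entries.
Rows 2 and 3 agree on P3; apply P3→P1 and equate their P1 entries.
Row 2 is now all distinguished symbols — the join is lossless.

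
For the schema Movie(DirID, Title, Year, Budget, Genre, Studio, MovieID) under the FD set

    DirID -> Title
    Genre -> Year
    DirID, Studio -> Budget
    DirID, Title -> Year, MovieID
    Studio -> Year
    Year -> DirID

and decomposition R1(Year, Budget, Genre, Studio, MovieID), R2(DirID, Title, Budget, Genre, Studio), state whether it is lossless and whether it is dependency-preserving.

Lossless test: (Budget, Genre, Studio)⁺ = {DirID, Title, Year, Budget, Genre, Studio, MovieID}, which contains all of one fragment — lossless.
Dependency preservation: the restricted closure of {DirID, Title} across the fragments never reaches {Year, MovieID}, so DirID, Title → Year, MovieID cannot be enforced without a join — not preserved.

lossless but not dependency-preserving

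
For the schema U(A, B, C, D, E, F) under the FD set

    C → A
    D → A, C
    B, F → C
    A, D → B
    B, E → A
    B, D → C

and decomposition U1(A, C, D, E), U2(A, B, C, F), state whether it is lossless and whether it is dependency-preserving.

lossy and not dependency-preserving

Lossless test: (A, C)⁺ = {A, C}, which is a superkey of neither fragment — lossy.
Dependency preservation: the restricted closure of {A, D} across the fragments never reaches {B}, so A, D → B cannot be enforced without a join — not preserved.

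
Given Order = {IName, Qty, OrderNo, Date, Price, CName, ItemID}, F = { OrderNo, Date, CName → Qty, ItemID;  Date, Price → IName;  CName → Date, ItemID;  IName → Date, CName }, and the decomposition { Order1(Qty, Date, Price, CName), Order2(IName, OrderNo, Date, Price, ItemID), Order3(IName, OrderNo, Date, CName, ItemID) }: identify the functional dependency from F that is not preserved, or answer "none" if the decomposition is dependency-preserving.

OrderNo, Date, CName → Qty, ItemID

Check OrderNo, Date, CName → Qty, ItemID: no single fragment contains all of {Qty, OrderNo, Date, CName, ItemID}, and the restricted closure of {OrderNo, Date, CName} across the fragments never reaches {Qty, ItemID}.
Date, Price → IName is preserved.
CName → Date, ItemID is preserved.
IName → Date, CName is preserved.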